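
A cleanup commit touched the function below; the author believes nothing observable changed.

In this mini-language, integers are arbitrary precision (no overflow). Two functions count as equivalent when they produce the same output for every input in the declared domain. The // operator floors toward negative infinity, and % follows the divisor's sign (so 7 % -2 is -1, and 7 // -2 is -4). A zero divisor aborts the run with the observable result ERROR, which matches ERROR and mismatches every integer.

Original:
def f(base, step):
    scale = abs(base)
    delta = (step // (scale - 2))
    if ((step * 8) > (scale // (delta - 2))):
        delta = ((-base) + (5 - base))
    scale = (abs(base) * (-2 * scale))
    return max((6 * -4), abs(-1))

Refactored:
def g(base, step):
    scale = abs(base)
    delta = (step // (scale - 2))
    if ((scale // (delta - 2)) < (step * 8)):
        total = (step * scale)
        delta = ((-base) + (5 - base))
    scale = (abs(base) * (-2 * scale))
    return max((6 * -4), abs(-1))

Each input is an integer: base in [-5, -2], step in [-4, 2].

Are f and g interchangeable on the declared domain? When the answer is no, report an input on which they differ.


The two are interchangeable: statement counts differ, and arithmetic usage differs, and comparison usage differs, and local variable names differ, and every declared input agrees.
Spot check at base=-5, step=-2 — f: scale=5, then delta=-1, then ((step * 8) > (scale // (delta - 2))) is false, then scale=-50, then returns 1. g: scale=5, then delta=-1, then ((scale // (delta - 2)) < (step * 8)) is false, then scale=-50, then returns 1. Both give 1.
Every one of the 28 inputs gives matching results.
verdict: equivalent


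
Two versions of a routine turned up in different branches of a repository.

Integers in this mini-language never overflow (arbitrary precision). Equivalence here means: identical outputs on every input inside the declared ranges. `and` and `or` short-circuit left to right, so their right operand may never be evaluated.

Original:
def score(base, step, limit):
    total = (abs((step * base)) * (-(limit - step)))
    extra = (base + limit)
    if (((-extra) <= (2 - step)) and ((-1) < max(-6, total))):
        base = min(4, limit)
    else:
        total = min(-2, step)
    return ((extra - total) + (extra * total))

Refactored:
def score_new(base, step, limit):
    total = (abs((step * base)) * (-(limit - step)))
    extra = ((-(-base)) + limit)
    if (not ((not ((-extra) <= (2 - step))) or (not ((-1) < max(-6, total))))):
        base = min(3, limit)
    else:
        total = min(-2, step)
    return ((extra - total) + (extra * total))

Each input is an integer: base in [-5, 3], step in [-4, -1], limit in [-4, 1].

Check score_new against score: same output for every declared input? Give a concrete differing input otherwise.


Although `4` became `3`, no input in the stated domain can expose it.
Tracing base=3, step=-2, limit=1: score: total := -18 | extra := 4 | (((-extra) <= (2 - step)) and ((-1) < max(-6, total))): false | total := -2 | result -2 | score_new: total := -18 | extra := 4 | (not ((not ((-extra) <= (2 - step))) or (not ((-1) < max(-6, total))))): false | total := -2 | result -2 — matching result -2.
An exhaustive pass over the 216 declared inputs shows identical outputs.
verdict: equivalent


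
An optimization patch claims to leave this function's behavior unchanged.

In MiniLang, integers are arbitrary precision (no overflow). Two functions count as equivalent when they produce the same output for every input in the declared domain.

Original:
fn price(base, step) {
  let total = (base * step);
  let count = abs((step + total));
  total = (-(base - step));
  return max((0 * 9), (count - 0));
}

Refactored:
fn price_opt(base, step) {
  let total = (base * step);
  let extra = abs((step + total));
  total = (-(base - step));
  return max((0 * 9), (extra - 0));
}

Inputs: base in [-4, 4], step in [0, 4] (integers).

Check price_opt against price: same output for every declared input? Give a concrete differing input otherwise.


The two are interchangeable: local variable names differ, and every declared input agrees.
One worked example (base=4, step=3) — price: total becomes 12; next count becomes 15; next total becomes -1; next final value 15; price_opt: total becomes 12; next extra becomes 15; next total becomes -1; next final value 15; agreement on 15.
Checked all 45 inputs in the declared domain: the outputs agree on every one.
verdict: equivalent


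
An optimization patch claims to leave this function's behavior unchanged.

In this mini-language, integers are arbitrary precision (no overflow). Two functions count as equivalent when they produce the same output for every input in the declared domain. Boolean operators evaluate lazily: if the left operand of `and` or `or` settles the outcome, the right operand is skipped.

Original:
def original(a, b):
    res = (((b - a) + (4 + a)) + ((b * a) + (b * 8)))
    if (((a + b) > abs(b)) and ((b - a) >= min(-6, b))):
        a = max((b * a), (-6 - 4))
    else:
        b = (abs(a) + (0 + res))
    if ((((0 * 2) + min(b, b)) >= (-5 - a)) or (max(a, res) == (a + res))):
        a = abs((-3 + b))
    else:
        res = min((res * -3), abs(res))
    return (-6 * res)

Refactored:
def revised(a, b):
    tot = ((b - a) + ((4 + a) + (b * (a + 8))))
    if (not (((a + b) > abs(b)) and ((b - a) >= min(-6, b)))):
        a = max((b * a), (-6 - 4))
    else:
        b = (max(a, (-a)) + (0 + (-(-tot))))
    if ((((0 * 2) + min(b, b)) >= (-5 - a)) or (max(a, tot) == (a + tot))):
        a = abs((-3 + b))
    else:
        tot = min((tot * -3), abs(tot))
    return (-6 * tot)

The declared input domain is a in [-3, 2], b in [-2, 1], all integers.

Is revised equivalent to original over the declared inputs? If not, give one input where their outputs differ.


Evaluate both at a=-3, b=-2.
original: res := -8 | (((a + b) > abs(b)) and ((b - a) >= min(-6, b))): false | b := -5 | ((((0 * 2) + min(b, b)) >= (-5 - a)) or (max(a, res) == (a + res))): false | res := 8 | result -48
revised: tot := -8 | (not (((a + b) > abs(b)) and ((b - a) >= min(-6, b)))): true | a := 6 | ((((0 * 2) + min(b, b)) >= (-5 - a)) or (max(a, tot) == (a + tot))): true | a := 5 | result 48
-48 and 48 differ, so these are not the same function on this domain.
verdict: not equivalent; witness: a=-3, b=-2


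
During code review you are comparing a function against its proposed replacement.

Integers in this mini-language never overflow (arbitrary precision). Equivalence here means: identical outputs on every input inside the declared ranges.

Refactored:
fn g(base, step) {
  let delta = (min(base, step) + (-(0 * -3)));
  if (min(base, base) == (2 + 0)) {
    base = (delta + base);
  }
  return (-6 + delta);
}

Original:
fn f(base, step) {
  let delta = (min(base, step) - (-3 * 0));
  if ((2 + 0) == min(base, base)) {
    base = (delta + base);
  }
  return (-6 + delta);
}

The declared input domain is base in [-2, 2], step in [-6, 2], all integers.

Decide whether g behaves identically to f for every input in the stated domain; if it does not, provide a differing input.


This is a faithful refactor — arithmetic usage differs, but the computed results match everywhere.
One worked example (base=1, step=-6) — f: delta := -6 | ((2 + 0) == min(base, base)): false | result -12; g: delta := -6 | (min(base, base) == (2 + 0)): false | result -12; agreement on -12.
An exhaustive pass over the 45 declared inputs shows identical outputs.
verdict: equivalent


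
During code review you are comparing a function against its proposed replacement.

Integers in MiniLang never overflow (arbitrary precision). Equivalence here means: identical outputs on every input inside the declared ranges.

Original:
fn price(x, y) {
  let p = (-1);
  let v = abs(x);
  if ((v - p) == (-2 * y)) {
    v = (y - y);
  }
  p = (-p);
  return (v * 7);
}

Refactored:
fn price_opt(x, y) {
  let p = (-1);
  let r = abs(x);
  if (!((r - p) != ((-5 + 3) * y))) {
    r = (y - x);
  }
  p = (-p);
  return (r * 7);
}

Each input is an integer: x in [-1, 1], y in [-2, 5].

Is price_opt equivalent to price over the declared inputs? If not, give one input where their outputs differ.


x=1, y=-1 yields 0 from price but -14 from price_opt.
verdict: not equivalent; witness: x=1, y=-1


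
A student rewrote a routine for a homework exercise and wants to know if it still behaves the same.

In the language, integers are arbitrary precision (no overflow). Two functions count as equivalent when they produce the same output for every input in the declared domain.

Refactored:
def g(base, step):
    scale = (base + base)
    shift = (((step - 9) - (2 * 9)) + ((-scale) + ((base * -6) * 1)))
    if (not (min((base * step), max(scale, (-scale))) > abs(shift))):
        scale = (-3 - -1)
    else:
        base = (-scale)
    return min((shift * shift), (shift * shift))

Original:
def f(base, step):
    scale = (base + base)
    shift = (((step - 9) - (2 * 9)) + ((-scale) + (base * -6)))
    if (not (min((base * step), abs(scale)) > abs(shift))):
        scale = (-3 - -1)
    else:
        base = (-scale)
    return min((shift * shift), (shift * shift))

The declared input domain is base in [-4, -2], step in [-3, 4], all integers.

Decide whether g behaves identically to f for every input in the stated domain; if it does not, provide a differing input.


Changes here: arithmetic usage differs, plus constant usage differs, plus min/max/abs usage differs; the full 24-point sweep finds no disagreement.
verdict: equivalent


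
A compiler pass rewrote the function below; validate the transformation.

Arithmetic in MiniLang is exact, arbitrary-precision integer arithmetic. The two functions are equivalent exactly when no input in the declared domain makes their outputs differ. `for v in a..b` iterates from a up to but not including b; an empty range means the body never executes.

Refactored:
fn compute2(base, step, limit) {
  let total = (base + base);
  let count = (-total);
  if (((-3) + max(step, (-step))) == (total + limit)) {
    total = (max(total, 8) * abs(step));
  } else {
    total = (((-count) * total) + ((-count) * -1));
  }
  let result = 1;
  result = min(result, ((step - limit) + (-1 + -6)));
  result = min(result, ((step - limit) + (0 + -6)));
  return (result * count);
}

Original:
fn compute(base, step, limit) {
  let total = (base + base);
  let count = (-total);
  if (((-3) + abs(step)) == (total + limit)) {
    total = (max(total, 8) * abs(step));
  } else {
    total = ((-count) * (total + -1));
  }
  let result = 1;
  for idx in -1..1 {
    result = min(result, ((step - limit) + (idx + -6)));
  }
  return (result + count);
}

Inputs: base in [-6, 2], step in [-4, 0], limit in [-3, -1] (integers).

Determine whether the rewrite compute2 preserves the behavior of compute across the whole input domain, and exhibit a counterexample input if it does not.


Try base=-6, step=-4, limit=-3.
compute: total := -12 | count := 12 | (((-3) + abs(step)) == (total + limit)): false | total := 156 | result := 1 | iter idx=-1: | result := -8 | iter idx=0: | result := -8 | result 4
compute2: total := -12 | count := 12 | (((-3) + max(step, (-step))) == (total + limit)): false | total := 156 | result := 1 | result := -8 | result := -8 | result -96
4 and -96 differ, so these are not the same function on this domain.
verdict: not equivalent; witness: base=-6, step=-4, limit=-3


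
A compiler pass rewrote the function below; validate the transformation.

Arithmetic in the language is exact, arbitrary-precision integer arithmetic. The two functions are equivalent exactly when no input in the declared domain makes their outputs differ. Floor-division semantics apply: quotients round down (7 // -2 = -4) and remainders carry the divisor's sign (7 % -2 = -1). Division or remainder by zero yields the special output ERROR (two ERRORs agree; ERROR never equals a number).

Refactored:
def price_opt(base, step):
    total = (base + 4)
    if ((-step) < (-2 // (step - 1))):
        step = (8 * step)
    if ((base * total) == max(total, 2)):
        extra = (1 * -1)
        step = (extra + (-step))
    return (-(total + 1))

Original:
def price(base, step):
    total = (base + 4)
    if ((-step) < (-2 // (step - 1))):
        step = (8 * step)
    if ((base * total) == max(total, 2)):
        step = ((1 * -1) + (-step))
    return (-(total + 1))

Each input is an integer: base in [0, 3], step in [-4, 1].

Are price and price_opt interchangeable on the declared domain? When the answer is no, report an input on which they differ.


Reading the diff, among the changes: statement counts differ, plus local variable names differ.
As a probe, take base=1, step=0: price runs total becomes 5; next ((-step) < (-2 // (step - 1))) evaluates to true; next step becomes 0; next ((base * total) == max(total, 2)) evaluates to true; next step becomes -1; next final value -6; price_opt runs total becomes 5; next ((-step) < (-2 // (step - 1))) evaluates to true; next step becomes 0; next ((base * total) == max(total, 2)) evaluates to true; next extra becomes -1; next step becomes -1; next final value -6; both end at -6.
An exhaustive pass over the 24 declared inputs shows identical outputs.
verdict: equivalent


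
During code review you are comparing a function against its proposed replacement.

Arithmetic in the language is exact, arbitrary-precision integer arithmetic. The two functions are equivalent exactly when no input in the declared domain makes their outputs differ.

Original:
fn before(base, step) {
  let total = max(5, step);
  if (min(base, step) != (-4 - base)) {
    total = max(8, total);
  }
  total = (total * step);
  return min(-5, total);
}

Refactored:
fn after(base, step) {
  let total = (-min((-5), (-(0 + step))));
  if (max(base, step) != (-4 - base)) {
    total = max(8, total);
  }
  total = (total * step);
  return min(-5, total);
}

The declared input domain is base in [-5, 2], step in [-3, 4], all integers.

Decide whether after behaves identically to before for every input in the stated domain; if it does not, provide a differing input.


Take base=-3, step=-1.
before: total becomes 5; next (min(base, step) != (-4 - base)) evaluates to true; next total becomes 8; next total becomes -8; next final value -8
after: total becomes 5; next (max(base, step) != (-4 - base)) evaluates to false; next total becomes -5; next final value -5
-8 against -5: the behavior changed.
verdict: not equivalent; witness: base=-3, step=-1


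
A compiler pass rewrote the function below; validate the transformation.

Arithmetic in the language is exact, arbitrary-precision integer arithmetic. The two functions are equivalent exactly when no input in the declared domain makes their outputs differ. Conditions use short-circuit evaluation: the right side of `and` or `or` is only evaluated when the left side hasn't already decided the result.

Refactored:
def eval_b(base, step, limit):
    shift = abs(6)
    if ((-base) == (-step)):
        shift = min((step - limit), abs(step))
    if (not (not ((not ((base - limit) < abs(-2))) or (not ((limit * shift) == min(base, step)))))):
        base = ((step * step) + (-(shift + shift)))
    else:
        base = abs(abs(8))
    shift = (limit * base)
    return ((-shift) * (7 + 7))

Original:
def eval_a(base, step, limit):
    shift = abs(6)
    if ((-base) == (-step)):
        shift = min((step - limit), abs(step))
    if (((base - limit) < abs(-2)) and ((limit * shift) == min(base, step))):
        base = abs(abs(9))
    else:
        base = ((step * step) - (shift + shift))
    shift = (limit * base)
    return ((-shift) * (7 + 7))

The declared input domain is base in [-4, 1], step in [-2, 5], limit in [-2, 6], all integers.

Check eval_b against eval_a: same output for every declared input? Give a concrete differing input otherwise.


There is a counterexample at base=0, step=0, limit=-1: 126 on one side, 112 on the other.
eval_a: shift becomes 6; next ((-base) == (-step)) evaluates to true; next shift becomes 0; next (((base - limit) < abs(-2)) and ((limit * shift) == min(base, step))) evaluates to true; next base becomes 9; next shift becomes -9; next final value 126
eval_b: shift becomes 6; next ((-base) == (-step)) evaluates to true; next shift becomes 0; next (not (not ((not ((base - limit) < abs(-2))) or (not ((limit * shift) == min(base, step)))))) evaluates to false; next base becomes 8; next shift becomes -8; next final value 112
verdict: not equivalent; witness: base=0, step=0, limit=-1


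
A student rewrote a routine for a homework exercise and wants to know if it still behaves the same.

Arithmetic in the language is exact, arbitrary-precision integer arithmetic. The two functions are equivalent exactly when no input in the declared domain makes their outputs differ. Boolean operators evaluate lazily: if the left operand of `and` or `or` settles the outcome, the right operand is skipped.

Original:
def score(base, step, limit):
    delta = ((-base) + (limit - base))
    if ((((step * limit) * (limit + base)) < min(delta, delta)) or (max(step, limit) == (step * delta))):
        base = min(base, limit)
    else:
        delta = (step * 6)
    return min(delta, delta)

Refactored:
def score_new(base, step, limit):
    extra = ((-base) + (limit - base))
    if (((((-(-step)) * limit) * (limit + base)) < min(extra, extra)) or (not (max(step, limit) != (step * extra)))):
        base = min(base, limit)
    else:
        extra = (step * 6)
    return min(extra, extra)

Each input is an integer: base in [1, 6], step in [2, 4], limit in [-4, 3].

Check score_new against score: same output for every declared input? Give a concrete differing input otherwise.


This is a faithful refactor — local variable names differ; and comparison usage differs; and boolean connective usage differs, but the computed results match everywhere.
Tracing base=5, step=2, limit=-1: score: delta becomes -11; next ((((step * limit) * (limit + base)) < min(delta, delta)) or (max(step, limit) == (step * delta))) evaluates to false; next delta becomes 12; next final value 12 | score_new: extra becomes -11; next (((((-(-step)) * limit) * (limit + base)) < min(extra, extra)) or (not (max(step, limit) != (step * extra)))) evaluates to false; next extra becomes 12; next final value 12 — matching result 12.
An exhaustive pass over the 144 declared inputs shows identical outputs.
verdict: equivalent


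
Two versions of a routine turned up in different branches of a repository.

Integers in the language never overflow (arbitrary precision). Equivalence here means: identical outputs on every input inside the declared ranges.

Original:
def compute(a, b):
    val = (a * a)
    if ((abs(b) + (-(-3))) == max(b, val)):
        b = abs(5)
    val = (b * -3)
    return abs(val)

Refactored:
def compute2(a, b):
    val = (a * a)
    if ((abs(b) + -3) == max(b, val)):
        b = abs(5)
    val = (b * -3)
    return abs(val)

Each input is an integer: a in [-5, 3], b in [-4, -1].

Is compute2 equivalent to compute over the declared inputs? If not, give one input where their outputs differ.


Evaluate both at a=-2, b=-1.
compute: val = 4; ((abs(b) + (-(-3))) == max(b, val)) -> true; b = 5; val = -15; return 15
compute2: val = 4; ((abs(b) + -3) == max(b, val)) -> false; val = 3; return 3
15 vs 3 — the two versions disagree here.
verdict: not equivalent; witness: a=-2, b=-1


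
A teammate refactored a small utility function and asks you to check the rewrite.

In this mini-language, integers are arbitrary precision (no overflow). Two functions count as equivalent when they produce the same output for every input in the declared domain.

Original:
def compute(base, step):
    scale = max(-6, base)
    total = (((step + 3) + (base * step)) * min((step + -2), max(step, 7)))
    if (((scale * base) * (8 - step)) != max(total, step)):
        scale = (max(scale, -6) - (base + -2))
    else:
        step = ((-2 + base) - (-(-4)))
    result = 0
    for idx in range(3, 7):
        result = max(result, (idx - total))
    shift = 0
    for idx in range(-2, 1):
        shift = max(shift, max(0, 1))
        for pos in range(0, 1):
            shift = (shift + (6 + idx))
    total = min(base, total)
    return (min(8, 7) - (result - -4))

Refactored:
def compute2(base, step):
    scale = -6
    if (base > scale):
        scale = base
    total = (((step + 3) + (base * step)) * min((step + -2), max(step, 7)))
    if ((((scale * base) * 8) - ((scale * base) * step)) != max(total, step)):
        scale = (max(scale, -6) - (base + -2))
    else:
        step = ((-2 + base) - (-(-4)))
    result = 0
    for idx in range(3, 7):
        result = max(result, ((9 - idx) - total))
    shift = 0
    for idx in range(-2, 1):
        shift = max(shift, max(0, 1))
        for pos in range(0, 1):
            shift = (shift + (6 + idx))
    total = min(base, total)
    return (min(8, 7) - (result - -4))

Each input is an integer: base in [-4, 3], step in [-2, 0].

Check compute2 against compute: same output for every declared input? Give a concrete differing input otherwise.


The two versions differ — the changes include branching structure differs; statement counts differ; constant usage differs; arithmetic usage differs; comparison usage differs; min/max/abs usage differs.
Spot check at base=-4, step=-1 — compute: scale becomes -4; next total becomes -18; next (((scale * base) * (8 - step)) != max(total, step)) evaluates to true; next scale becomes 2; next result becomes 0; next at idx=3:; next result becomes 21; next at idx=4:; next result becomes 22; next at idx=5:; next result becomes 23; next at idx=6:; next result becomes 24; next shift becomes 0; next at idx=-2:; next shift becomes 1; next at pos=0:; next shift becomes 5; next at idx=-1:; next shift becomes 5; next at pos=0:; next shift becomes 10; next at idx=0:; next shift becomes 10; next at pos=0:; next shift becomes 16; next total becomes -18; next final value -21. compute2: scale becomes -6; next (base > scale) evaluates to true; next scale becomes -4; next total becomes -18; next ((((scale * base) * 8) - ((scale * base) * step)) != max(total, step)) evaluates to true; next scale becomes 2; next result becomes 0; next at idx=3:; next result becomes 24; next at idx=4:; next result becomes 24; next at idx=5:; next result becomes 24; next at idx=6:; next result becomes 24; next shift becomes 0; next at idx=-2:; next shift becomes 1; next at pos=0:; next shift becomes 5; next at idx=-1:; next shift becomes 5; next at pos=0:; next shift becomes 10; next at idx=0:; next shift becomes 10; next at pos=0:; next shift becomes 16; next total becomes -18; next final value -21. Both give -21.
Across all 24 domain points the two functions coincide.
verdict: equivalent


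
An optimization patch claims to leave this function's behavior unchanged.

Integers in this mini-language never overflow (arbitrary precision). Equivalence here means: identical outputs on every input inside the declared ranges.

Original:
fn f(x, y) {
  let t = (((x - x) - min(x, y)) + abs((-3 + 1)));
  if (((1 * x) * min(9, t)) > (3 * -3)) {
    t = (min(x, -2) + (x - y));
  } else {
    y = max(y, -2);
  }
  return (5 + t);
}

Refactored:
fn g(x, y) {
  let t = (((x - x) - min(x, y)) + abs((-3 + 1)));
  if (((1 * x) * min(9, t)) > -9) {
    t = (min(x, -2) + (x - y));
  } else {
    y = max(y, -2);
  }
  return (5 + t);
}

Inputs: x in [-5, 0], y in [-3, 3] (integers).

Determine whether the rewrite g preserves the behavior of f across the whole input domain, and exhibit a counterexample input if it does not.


The two are interchangeable: arithmetic usage differs; and constant usage differs, and every declared input agrees.
As a probe, take x=-1, y=3: f runs t := 3 | (((1 * x) * min(9, t)) > (3 * -3)): true | t := -6 | result -1; g runs t := 3 | (((1 * x) * min(9, t)) > -9): true | t := -6 | result -1; both end at -1.
Checked all 42 inputs in the declared domain: the outputs agree on every one.
verdict: equivalent


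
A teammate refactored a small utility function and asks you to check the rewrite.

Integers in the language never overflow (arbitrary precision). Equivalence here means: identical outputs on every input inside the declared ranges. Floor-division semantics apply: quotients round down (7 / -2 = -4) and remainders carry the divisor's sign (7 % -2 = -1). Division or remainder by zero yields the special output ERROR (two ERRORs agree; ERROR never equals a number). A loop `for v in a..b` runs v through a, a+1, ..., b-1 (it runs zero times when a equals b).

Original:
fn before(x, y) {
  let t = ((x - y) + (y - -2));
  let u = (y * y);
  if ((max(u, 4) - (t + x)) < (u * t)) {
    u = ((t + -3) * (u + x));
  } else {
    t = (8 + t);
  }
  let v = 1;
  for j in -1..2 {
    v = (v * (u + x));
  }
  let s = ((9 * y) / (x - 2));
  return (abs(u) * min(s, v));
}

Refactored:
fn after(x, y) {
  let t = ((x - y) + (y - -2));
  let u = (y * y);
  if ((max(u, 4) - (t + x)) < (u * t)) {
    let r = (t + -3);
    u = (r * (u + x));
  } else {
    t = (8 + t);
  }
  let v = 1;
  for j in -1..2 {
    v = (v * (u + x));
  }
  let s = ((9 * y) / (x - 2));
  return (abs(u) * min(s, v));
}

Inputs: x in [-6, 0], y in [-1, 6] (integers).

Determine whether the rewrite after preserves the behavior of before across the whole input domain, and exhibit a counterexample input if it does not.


Behavior is preserved: although local variable names differ, and statement counts differ, the outputs never diverge.
As a probe, take x=-4, y=4: before runs t becomes -2; next u becomes 16; next ((max(u, 4) - (t + x)) < (u * t)) evaluates to false; next t becomes 6; next v becomes 1; next at j=-1:; next v becomes 12; next at j=0:; next v becomes 144; next at j=1:; next v becomes 1728; next s becomes -6; next final value -96; after runs t becomes -2; next u becomes 16; next ((max(u, 4) - (t + x)) < (u * t)) evaluates to false; next t becomes 6; next v becomes 1; next at j=-1:; next v becomes 12; next at j=0:; next v becomes 144; next at j=1:; next v becomes 1728; next s becomes -6; next final value -96; both end at -96.
An exhaustive pass over the 56 declared inputs shows identical outputs.
verdict: equivalent


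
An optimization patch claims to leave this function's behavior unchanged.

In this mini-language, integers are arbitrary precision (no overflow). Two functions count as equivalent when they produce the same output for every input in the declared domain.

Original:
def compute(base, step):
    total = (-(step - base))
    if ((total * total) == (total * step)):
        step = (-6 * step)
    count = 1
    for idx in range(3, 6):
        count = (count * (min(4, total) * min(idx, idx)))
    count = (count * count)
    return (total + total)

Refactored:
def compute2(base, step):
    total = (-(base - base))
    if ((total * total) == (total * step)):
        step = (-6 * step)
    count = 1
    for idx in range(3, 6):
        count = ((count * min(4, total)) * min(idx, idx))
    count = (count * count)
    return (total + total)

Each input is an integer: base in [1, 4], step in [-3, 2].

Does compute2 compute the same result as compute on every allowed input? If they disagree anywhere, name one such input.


The rewrite breaks on base=1, step=-3, where the results are 8 and 0.
compute: total := 4 | ((total * total) == (total * step)): false | count := 1 | iter idx=3: | count := 12 | iter idx=4: | count := 192 | iter idx=5: | count := 3840 | count := 14745600 | result 8
compute2: total := 0 | ((total * total) == (total * step)): true | step := 18 | count := 1 | iter idx=3: | count := 0 | iter idx=4: | count := 0 | iter idx=5: | count := 0 | count := 0 | result 0
verdict: not equivalent; witness: base=1, step=-3


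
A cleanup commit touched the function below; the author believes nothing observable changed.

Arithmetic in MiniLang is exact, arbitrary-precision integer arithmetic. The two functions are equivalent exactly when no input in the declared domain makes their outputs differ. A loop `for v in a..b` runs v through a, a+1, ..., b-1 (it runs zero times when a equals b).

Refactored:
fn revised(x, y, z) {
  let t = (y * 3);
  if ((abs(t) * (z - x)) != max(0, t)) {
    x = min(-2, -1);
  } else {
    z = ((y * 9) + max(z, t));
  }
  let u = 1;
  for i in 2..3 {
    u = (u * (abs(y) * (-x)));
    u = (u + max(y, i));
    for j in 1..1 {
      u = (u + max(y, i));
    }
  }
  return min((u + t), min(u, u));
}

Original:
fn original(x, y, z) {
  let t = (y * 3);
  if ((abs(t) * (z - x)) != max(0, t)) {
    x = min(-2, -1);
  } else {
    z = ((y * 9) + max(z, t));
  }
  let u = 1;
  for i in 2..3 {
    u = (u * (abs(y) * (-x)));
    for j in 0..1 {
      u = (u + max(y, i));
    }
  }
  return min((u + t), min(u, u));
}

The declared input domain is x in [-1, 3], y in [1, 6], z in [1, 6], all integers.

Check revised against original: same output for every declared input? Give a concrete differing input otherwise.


This is a faithful refactor — statement counts differ; also arithmetic usage differs; also min/max/abs usage differs; also loop structure differs, but the computed results match everywhere.
Spot check at x=2, y=5, z=4 — original: t=15, then ((abs(t) * (z - x)) != max(0, t)) is true, then x=-2, then u=1, then (i=2), then u=10, then (j=0), then u=15, then returns 15. revised: t=15, then ((abs(t) * (z - x)) != max(0, t)) is true, then x=-2, then u=1, then (i=2), then u=10, then u=15, then the loop over j runs zero times, then returns 15. Both give 15.
Checked all 180 inputs in the declared domain: the outputs agree on every one.
verdict: equivalent


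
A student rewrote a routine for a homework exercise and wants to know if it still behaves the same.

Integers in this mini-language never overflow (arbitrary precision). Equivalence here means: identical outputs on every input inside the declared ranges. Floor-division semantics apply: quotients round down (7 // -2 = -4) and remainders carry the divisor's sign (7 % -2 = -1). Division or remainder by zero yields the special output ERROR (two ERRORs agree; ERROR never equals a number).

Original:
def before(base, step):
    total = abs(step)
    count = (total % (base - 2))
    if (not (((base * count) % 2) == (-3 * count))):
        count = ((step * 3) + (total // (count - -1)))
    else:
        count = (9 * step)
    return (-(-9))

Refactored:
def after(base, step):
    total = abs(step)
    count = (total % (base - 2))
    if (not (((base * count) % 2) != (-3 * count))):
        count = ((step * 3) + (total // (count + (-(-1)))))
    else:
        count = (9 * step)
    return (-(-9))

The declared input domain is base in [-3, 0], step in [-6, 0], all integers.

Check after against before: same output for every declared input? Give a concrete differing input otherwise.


Consider the input base=-3, step=-4.
before: total becomes 4; next count becomes -1; next (not (((base * count) % 2) == (-3 * count))) evaluates to true; next hits division by zero so the output is ERROR
after: total becomes 4; next count becomes -1; next (not (((base * count) % 2) != (-3 * count))) evaluates to false; next count becomes -36; next final value 9
ERROR vs 9 — the two versions disagree here.
verdict: not equivalent; witness: base=-3, step=-4


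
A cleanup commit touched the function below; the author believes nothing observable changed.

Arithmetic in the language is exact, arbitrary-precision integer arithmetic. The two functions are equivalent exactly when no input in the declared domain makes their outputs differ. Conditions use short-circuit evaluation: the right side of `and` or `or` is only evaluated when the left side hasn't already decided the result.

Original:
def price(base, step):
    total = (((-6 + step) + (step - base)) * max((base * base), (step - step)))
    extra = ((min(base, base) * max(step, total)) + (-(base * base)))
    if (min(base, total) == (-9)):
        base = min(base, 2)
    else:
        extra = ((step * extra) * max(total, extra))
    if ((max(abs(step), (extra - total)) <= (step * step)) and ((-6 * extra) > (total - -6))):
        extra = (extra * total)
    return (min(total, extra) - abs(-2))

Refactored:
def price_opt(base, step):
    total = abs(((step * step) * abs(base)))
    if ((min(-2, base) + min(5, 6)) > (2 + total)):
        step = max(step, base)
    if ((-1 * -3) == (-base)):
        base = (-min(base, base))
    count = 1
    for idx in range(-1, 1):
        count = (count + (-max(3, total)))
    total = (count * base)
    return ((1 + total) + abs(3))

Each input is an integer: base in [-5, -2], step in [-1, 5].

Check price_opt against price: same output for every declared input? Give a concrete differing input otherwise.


Try base=-5, step=-1.
price: total becomes -75; next extra becomes -20; next (min(base, total) == (-9)) evaluates to false; next extra becomes -400; next ((max(abs(step), (extra - total)) <= (step * step)) and ((-6 * extra) > (total - -6))) evaluates to true; next extra becomes 30000; next final value -77
price_opt: total becomes 5; next ((min(-2, base) + min(5, 6)) > (2 + total)) evaluates to false; next ((-1 * -3) == (-base)) evaluates to false; next count becomes 1; next at idx=-1:; next count becomes -4; next at idx=0:; next count becomes -9; next total becomes 45; next final value 49
-77 against 49: the behavior changed.
verdict: not equivalent; witness: base=-5, step=-1


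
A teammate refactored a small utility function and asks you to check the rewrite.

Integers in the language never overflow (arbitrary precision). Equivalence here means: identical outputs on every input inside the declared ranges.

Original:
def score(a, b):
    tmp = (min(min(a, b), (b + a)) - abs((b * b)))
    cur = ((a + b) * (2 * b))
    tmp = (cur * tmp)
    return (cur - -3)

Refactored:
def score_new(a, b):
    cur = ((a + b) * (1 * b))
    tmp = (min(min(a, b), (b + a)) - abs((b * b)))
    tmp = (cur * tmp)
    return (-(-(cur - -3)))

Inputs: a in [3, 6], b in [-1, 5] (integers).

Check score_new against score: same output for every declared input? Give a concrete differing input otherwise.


Evaluate both at a=3, b=-1.
score: tmp becomes -2; next cur becomes -4; next tmp becomes 8; next final value -1
score_new: cur becomes -2; next tmp becomes -2; next tmp becomes 4; next final value 1
-1 and 1 differ, so these are not the same function on this domain.
verdict: not equivalent; witness: a=3, b=-1


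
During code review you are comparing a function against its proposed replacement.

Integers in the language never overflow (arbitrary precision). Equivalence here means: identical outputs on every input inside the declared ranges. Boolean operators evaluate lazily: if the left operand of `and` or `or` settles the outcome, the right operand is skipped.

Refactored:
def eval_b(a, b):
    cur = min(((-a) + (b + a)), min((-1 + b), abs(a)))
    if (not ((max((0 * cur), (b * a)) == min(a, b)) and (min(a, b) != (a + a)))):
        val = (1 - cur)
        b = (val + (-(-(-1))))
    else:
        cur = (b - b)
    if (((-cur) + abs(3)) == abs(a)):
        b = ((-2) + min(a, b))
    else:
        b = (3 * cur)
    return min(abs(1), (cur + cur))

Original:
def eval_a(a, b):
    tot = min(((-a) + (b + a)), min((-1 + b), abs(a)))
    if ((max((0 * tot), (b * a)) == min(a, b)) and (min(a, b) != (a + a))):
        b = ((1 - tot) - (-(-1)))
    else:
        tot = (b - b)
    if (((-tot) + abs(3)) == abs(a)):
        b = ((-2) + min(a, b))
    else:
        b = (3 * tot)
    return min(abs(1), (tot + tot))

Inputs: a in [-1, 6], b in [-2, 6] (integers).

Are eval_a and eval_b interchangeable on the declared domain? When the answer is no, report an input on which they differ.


There is a counterexample at a=-1, b=-2: 0 on one side, -6 on the other.
eval_a: tot = -3; ((max((0 * tot), (b * a)) == min(a, b)) and (min(a, b) != (a + a))) -> false; tot = 0; (((-tot) + abs(3)) == abs(a)) -> false; b = 0; return 0
eval_b: cur = -3; (not ((max((0 * cur), (b * a)) == min(a, b)) and (min(a, b) != (a + a)))) -> true; val = 4; b = 3; (((-cur) + abs(3)) == abs(a)) -> false; b = -9; return -6
verdict: not equivalent; witness: a=-1, b=-2


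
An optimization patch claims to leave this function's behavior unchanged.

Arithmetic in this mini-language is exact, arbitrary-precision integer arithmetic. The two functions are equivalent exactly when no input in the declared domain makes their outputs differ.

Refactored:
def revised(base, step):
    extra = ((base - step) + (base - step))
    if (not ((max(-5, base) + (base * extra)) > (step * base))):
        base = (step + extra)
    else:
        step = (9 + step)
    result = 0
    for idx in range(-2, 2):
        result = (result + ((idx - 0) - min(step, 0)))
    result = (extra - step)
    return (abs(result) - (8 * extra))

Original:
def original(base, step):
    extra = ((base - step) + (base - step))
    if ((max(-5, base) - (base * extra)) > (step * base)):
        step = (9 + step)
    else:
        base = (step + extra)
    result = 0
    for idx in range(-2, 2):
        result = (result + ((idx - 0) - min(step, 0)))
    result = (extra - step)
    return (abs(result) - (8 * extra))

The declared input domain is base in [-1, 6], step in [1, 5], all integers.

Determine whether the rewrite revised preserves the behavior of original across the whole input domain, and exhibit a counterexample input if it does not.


These are not equivalent — on base=-1, step=1 the outputs split (37 vs 46).
original: extra := -4 | ((max(-5, base) - (base * extra)) > (step * base)): false | base := -3 | result := 0 | iter idx=-2: | result := -2 | iter idx=-1: | result := -3 | iter idx=0: | result := -3 | iter idx=1: | result := -2 | result := -5 | result 37
revised: extra := -4 | (not ((max(-5, base) + (base * extra)) > (step * base))): false | step := 10 | result := 0 | iter idx=-2: | result := -2 | iter idx=-1: | result := -3 | iter idx=0: | result := -3 | iter idx=1: | result := -2 | result := -14 | result 46
verdict: not equivalent; witness: base=-1, step=1


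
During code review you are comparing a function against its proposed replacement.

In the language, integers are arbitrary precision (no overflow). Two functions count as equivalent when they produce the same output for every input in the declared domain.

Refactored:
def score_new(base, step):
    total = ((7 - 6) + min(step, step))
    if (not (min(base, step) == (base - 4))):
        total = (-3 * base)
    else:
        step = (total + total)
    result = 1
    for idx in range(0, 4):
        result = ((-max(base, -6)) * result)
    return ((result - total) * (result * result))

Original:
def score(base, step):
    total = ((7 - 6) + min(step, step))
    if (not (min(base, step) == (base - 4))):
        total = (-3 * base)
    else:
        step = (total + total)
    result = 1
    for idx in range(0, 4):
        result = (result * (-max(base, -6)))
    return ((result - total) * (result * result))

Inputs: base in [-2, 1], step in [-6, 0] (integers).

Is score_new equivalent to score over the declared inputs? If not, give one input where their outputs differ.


Side by side, the visible changes include: same computation, different form.
Spot check at base=1, step=-3 — score: total becomes -2; next (not (min(base, step) == (base - 4))) evaluates to false; next step becomes -4; next result becomes 1; next at idx=0:; next result becomes -1; next at idx=1:; next result becomes 1; next at idx=2:; next result becomes -1; next at idx=3:; next result becomes 1; next final value 3. score_new: total becomes -2; next (not (min(base, step) == (base - 4))) evaluates to false; next step becomes -4; next result becomes 1; next at idx=0:; next result becomes -1; next at idx=1:; next result becomes 1; next at idx=2:; next result becomes -1; next at idx=3:; next result becomes 1; next final value 3. Both give 3.
An exhaustive pass over the 28 declared inputs shows identical outputs.
verdict: equivalent


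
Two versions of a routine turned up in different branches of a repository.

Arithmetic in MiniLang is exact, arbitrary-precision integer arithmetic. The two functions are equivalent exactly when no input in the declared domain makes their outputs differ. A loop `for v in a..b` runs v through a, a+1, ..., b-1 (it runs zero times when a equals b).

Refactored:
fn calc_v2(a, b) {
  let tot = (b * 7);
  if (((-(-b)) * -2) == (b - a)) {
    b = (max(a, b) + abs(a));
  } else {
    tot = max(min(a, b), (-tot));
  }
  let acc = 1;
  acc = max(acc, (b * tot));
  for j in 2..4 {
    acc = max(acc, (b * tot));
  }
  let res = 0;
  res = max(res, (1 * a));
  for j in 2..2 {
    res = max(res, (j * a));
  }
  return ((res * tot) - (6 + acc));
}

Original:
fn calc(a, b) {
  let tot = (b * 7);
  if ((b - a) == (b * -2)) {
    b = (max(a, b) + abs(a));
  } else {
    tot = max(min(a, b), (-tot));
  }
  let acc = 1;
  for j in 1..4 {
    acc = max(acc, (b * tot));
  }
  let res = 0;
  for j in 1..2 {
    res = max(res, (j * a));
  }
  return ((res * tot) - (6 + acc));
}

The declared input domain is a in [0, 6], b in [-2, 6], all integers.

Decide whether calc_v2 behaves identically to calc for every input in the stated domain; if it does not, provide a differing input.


Comparing the listings, the differences include: loop structure differs, and constant usage differs, and arithmetic usage differs, and min/max/abs usage differs, and statement counts differ.
Tracing a=0, b=3: calc: tot becomes 21; next ((b - a) == (b * -2)) evaluates to false; next tot becomes 0; next acc becomes 1; next at j=1:; next acc becomes 1; next at j=2:; next acc becomes 1; next at j=3:; next acc becomes 1; next res becomes 0; next at j=1:; next res becomes 0; next final value -7 | calc_v2: tot becomes 21; next (((-(-b)) * -2) == (b - a)) evaluates to false; next tot becomes 0; next acc becomes 1; next acc becomes 1; next at j=2:; next acc becomes 1; next at j=3:; next acc becomes 1; next res becomes 0; next res becomes 0; next j never enters its loop body; next final value -7 — matching result -7.
Every one of the 63 inputs gives matching results.
verdict: equivalent
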